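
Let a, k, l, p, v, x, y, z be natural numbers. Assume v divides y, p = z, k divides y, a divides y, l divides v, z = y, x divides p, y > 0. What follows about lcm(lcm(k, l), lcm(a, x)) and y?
lcm(lcm(k, l), lcm(a, x)) ≤ y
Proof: From l divides v and v divides y, l divides y. k divides y, so lcm(k, l) divides y. p = z and z = y, therefore p = y. Since x divides p, x divides y. a divides y, so lcm(a, x) divides y. Since lcm(k, l) divides y, lcm(lcm(k, l), lcm(a, x)) divides y. y > 0, so lcm(lcm(k, l), lcm(a, x)) ≤ y.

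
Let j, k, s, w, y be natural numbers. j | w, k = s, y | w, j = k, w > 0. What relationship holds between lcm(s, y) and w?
lcm(s, y) ≤ w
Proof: Because j = k and k = s, j = s. j | w, so s | w. y | w, so lcm(s, y) | w. Since w > 0, lcm(s, y) ≤ w.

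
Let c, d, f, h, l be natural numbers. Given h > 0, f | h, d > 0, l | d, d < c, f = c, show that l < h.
l | d and d > 0, hence l ≤ d. Because f = c and f | h, c | h. h > 0, so c ≤ h. Since d < c, d < h. Since l ≤ d, l < h.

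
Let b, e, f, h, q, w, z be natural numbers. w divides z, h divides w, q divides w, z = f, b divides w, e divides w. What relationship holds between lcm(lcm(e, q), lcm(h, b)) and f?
lcm(lcm(e, q), lcm(h, b)) divides f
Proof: From e divides w and q divides w, lcm(e, q) divides w. h divides w and b divides w, hence lcm(h, b) divides w. From lcm(e, q) divides w, lcm(lcm(e, q), lcm(h, b)) divides w. z = f and w divides z, hence w divides f. Since lcm(lcm(e, q), lcm(h, b)) divides w, lcm(lcm(e, q), lcm(h, b)) divides f.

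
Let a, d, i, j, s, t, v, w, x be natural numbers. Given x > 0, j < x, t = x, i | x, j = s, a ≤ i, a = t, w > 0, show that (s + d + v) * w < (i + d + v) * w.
From a = t and t = x, a = x. Since a ≤ i, x ≤ i. Since i | x and x > 0, i ≤ x. Since x ≤ i, x = i. j = s and j < x, thus s < x. x = i, so s < i. Then s + d < i + d. Then s + d + v < i + d + v. w > 0, so (s + d + v) * w < (i + d + v) * w.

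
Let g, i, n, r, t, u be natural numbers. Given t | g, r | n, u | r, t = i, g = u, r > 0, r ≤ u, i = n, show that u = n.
t = i and i = n, therefore t = n. From t | g, n | g. Because g = u, n | u. u | r and r > 0, hence u ≤ r. Since r ≤ u, r = u. From r | n, u | n. Because n | u, n = u. Then u = n.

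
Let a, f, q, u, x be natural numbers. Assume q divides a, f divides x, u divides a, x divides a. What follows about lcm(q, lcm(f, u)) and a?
lcm(q, lcm(f, u)) divides a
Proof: Since f divides x and x divides a, f divides a. Because u divides a, lcm(f, u) divides a. Since q divides a, lcm(q, lcm(f, u)) divides a.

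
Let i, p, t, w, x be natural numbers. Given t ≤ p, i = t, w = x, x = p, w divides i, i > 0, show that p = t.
w = x and x = p, therefore w = p. Since w divides i, p divides i. Because i > 0, p ≤ i. i = t, so p ≤ t. Since t ≤ p, t = p. Then p = t.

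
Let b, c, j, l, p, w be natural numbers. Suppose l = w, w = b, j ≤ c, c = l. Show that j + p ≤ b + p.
c = l and l = w, thus c = w. w = b, so c = b. From j ≤ c, j ≤ b. Then j + p ≤ b + p.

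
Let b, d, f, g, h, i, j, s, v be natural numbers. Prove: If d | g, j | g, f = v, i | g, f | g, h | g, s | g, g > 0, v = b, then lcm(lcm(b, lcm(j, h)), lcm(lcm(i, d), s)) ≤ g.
Because f = v and v = b, f = b. Since f | g, b | g. Because j | g and h | g, lcm(j, h) | g. b | g, so lcm(b, lcm(j, h)) | g. Because i | g and d | g, lcm(i, d) | g. Since s | g, lcm(lcm(i, d), s) | g. From lcm(b, lcm(j, h)) | g, lcm(lcm(b, lcm(j, h)), lcm(lcm(i, d), s)) | g. g > 0, so lcm(lcm(b, lcm(j, h)), lcm(lcm(i, d), s)) ≤ g.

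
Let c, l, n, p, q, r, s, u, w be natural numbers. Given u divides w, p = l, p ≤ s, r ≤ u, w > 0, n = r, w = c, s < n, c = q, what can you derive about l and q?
l < q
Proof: p = l and p ≤ s, thus l ≤ s. n = r and s < n, thus s < r. Since r ≤ u, s < u. l ≤ s, so l < u. Because u divides w and w > 0, u ≤ w. From w = c, u ≤ c. Since l < u, l < c. Since c = q, l < q.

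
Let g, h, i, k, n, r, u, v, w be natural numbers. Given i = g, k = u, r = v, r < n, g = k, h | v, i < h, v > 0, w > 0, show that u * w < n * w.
i = g and g = k, hence i = k. From k = u, i = u. Because h | v and v > 0, h ≤ v. Because i < h, i < v. i = u, so u < v. Since r = v and r < n, v < n. Since u < v, u < n. From w > 0, u * w < n * w.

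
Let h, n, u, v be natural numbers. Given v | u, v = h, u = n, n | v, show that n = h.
Since u = n and v | u, v | n. Since n | v, n = v. Because v = h, n = h.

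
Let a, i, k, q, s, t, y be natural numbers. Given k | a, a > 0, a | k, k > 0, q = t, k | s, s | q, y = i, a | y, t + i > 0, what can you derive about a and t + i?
a ≤ t + i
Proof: k | a and a > 0, therefore k ≤ a. a | k and k > 0, therefore a ≤ k. Because k ≤ a, k = a. k | s and s | q, so k | q. Since q = t, k | t. k = a, so a | t. y = i and a | y, so a | i. Since a | t, a | t + i. Since t + i > 0, a ≤ t + i.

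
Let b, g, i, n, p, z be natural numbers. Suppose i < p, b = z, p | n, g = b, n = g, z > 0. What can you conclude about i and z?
i < z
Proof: Since g = b and b = z, g = z. From n = g, n = z. p | n, so p | z. Since z > 0, p ≤ z. i < p, so i < z.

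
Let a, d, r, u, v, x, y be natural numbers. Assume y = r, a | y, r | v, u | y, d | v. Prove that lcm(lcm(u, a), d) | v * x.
Because u | y and a | y, lcm(u, a) | y. Because y = r, lcm(u, a) | r. Because r | v, lcm(u, a) | v. Because d | v, lcm(lcm(u, a), d) | v. Then lcm(lcm(u, a), d) | v * x.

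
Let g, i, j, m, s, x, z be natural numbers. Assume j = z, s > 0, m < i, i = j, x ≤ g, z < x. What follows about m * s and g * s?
m * s < g * s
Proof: Since i = j and j = z, i = z. Since m < i, m < z. z < x and x ≤ g, therefore z < g. Since m < z, m < g. Since s > 0, by multiplying by a positive, m * s < g * s.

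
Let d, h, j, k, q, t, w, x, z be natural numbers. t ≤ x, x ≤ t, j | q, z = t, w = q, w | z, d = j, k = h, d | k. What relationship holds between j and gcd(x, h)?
j | gcd(x, h)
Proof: From t ≤ x and x ≤ t, t = x. From w = q and w | z, q | z. z = t, so q | t. j | q, so j | t. Since t = x, j | x. Since k = h and d | k, d | h. d = j, so j | h. Since j | x, j | gcd(x, h).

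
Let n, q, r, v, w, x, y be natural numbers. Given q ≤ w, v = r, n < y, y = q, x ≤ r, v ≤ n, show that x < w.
From v = r and v ≤ n, r ≤ n. Since y = q and n < y, n < q. q ≤ w, so n < w. Since r ≤ n, r < w. x ≤ r, so x < w.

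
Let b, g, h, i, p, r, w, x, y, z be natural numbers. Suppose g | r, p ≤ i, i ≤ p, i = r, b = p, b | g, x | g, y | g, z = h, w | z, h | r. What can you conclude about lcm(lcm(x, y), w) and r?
lcm(lcm(x, y), w) | r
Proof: p ≤ i and i ≤ p, thus p = i. i = r, so p = r. Since b = p and b | g, p | g. From p = r, r | g. g | r, so g = r. x | g and y | g, thus lcm(x, y) | g. From g = r, lcm(x, y) | r. From z = h and w | z, w | h. Since h | r, w | r. lcm(x, y) | r, so lcm(lcm(x, y), w) | r.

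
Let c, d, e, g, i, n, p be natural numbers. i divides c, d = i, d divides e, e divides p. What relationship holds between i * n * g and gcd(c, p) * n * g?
i * n * g divides gcd(c, p) * n * g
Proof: From d divides e and e divides p, d divides p. Because d = i, i divides p. Since i divides c, i divides gcd(c, p). Then i * n divides gcd(c, p) * n. Then i * n * g divides gcd(c, p) * n * g.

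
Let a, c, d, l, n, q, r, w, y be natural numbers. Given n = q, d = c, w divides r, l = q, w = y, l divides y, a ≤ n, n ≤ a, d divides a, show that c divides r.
a ≤ n and n ≤ a, therefore a = n. n = q, so a = q. From d = c and d divides a, c divides a. a = q, so c divides q. Since l = q and l divides y, q divides y. c divides q, so c divides y. From w = y and w divides r, y divides r. c divides y, so c divides r.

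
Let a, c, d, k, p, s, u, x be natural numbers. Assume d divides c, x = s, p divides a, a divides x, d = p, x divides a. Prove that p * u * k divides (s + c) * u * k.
a divides x and x divides a, therefore a = x. x = s, so a = s. p divides a, so p divides s. d = p and d divides c, hence p divides c. From p divides s, p divides s + c. Then p * u divides (s + c) * u. Then p * u * k divides (s + c) * u * k.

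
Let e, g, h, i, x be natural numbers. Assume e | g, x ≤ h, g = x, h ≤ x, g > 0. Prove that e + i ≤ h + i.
x ≤ h and h ≤ x, hence x = h. g = x, so g = h. e | g and g > 0, so e ≤ g. g = h, so e ≤ h. Then e + i ≤ h + i.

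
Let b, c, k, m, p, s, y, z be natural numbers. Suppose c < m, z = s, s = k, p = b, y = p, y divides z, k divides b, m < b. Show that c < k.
Because z = s and s = k, z = k. Since y = p and y divides z, p divides z. Because p = b, b divides z. z = k, so b divides k. Since k divides b, b = k. Because m < b, m < k. Since c < m, c < k.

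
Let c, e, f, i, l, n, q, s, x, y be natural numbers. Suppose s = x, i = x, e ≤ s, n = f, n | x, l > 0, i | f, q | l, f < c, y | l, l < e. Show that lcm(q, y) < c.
i = x and i | f, thus x | f. Since n = f and n | x, f | x. x | f, so x = f. q | l and y | l, hence lcm(q, y) | l. Since l > 0, lcm(q, y) ≤ l. s = x and e ≤ s, hence e ≤ x. Since l < e, l < x. lcm(q, y) ≤ l, so lcm(q, y) < x. Since x = f, lcm(q, y) < f. f < c, so lcm(q, y) < c.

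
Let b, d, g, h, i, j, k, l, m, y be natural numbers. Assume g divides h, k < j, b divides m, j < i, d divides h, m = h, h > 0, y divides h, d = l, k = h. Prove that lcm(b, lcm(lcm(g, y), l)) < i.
m = h and b divides m, therefore b divides h. g divides h and y divides h, therefore lcm(g, y) divides h. From d = l and d divides h, l divides h. Because lcm(g, y) divides h, lcm(lcm(g, y), l) divides h. b divides h, so lcm(b, lcm(lcm(g, y), l)) divides h. Since h > 0, lcm(b, lcm(lcm(g, y), l)) ≤ h. From k < j and j < i, k < i. Since k = h, h < i. Since lcm(b, lcm(lcm(g, y), l)) ≤ h, lcm(b, lcm(lcm(g, y), l)) < i.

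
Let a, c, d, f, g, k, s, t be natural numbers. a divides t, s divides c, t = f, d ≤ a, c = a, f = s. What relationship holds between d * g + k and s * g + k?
d * g + k ≤ s * g + k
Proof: Since t = f and f = s, t = s. Since a divides t, a divides s. c = a and s divides c, therefore s divides a. Since a divides s, a = s. Since d ≤ a, d ≤ s. By multiplying by a non-negative, d * g ≤ s * g. Then d * g + k ≤ s * g + k.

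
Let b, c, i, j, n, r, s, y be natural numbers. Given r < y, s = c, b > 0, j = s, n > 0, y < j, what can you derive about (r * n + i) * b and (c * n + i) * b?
(r * n + i) * b < (c * n + i) * b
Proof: From j = s and s = c, j = c. Because r < y and y < j, r < j. j = c, so r < c. From n > 0, by multiplying by a positive, r * n < c * n. Then r * n + i < c * n + i. Because b > 0, by multiplying by a positive, (r * n + i) * b < (c * n + i) * b.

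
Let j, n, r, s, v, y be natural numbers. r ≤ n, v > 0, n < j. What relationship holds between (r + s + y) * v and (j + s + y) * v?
(r + s + y) * v < (j + s + y) * v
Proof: r ≤ n and n < j, therefore r < j. Then r + s < j + s. Then r + s + y < j + s + y. Combining with v > 0, by multiplying by a positive, (r + s + y) * v < (j + s + y) * v.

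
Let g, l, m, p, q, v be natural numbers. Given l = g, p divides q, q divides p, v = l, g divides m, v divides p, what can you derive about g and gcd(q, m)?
g divides gcd(q, m)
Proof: Because p divides q and q divides p, p = q. Since v divides p, v divides q. Since v = l, l divides q. l = g, so g divides q. g divides m, so g divides gcd(q, m).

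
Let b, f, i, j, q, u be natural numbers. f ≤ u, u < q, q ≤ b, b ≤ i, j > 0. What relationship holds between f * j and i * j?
f * j < i * j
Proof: u < q and q ≤ b, therefore u < b. Because b ≤ i, u < i. Since f ≤ u, f < i. Since j > 0, by multiplying by a positive, f * j < i * j.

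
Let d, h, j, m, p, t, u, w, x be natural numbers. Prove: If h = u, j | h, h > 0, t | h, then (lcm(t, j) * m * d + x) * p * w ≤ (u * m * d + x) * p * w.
t | h and j | h, hence lcm(t, j) | h. Since h > 0, lcm(t, j) ≤ h. From h = u, lcm(t, j) ≤ u. Then lcm(t, j) * m ≤ u * m. Then lcm(t, j) * m * d ≤ u * m * d. Then lcm(t, j) * m * d + x ≤ u * m * d + x. Then (lcm(t, j) * m * d + x) * p ≤ (u * m * d + x) * p. Then (lcm(t, j) * m * d + x) * p * w ≤ (u * m * d + x) * p * w.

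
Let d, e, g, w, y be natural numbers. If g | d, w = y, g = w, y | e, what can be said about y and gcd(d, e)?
y | gcd(d, e)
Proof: g = w and g | d, thus w | d. Since w = y, y | d. y | e, so y | gcd(d, e).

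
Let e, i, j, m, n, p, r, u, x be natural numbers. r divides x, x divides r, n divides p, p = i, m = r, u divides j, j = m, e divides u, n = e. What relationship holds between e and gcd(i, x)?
e divides gcd(i, x)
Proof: From p = i and n divides p, n divides i. Since n = e, e divides i. j = m and m = r, therefore j = r. r divides x and x divides r, thus r = x. j = r, so j = x. e divides u and u divides j, thus e divides j. From j = x, e divides x. e divides i, so e divides gcd(i, x).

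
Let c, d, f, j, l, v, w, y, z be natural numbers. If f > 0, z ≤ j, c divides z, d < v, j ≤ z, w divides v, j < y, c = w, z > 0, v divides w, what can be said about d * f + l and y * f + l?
d * f + l < y * f + l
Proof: w divides v and v divides w, so w = v. From c = w, c = v. Since c divides z, v divides z. Since z > 0, v ≤ z. From d < v, d < z. From j ≤ z and z ≤ j, j = z. From j < y, z < y. d < z, so d < y. Because f > 0, by multiplying by a positive, d * f < y * f. Then d * f + l < y * f + l.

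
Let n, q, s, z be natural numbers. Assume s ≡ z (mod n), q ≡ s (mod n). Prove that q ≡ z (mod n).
q ≡ s (mod n) and s ≡ z (mod n). By transitivity, q ≡ z (mod n).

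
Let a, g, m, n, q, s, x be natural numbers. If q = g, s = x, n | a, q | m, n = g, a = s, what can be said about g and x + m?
g | x + m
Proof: a = s and s = x, therefore a = x. Since n = g and n | a, g | a. a = x, so g | x. Because q = g and q | m, g | m. g | x, so g | x + m.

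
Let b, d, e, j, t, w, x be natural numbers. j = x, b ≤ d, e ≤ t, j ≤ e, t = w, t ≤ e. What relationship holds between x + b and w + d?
x + b ≤ w + d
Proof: e ≤ t and t ≤ e, hence e = t. t = w, so e = w. j ≤ e, so j ≤ w. From j = x, x ≤ w. b ≤ d, so x + b ≤ w + d.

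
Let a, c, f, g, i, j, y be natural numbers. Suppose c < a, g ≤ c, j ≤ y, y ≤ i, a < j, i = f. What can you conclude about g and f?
g < f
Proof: Since a < j and j ≤ y, a < y. Since c < a, c < y. Since y ≤ i, c < i. Since i = f, c < f. g ≤ c, so g < f.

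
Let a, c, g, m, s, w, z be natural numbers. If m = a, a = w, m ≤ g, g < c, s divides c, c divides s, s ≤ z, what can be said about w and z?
w < z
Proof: m = a and a = w, hence m = w. Because m ≤ g and g < c, m < c. Since m = w, w < c. s divides c and c divides s, therefore s = c. s ≤ z, so c ≤ z. Since w < c, w < z.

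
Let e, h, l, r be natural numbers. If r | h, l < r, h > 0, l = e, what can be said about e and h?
e < h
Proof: r | h and h > 0, thus r ≤ h. Since l < r, l < h. Because l = e, e < h.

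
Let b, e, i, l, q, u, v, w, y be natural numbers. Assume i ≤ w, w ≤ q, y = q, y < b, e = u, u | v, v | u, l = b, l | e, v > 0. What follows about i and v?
i < v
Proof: Because y = q and y < b, q < b. Since w ≤ q, w < b. From u | v and v | u, u = v. e = u, so e = v. l = b and l | e, therefore b | e. e = v, so b | v. v > 0, so b ≤ v. Because w < b, w < v. i ≤ w, so i < v.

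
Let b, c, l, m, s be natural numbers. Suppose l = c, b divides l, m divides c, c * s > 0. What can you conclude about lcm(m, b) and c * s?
lcm(m, b) ≤ c * s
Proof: Because l = c and b divides l, b divides c. Since m divides c, lcm(m, b) divides c. Then lcm(m, b) divides c * s. Since c * s > 0, lcm(m, b) ≤ c * s.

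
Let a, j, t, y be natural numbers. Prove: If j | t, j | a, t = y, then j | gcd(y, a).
t = y and j | t, therefore j | y. From j | a, j | gcd(y, a).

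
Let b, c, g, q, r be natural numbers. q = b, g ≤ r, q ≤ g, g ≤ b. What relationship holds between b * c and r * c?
b * c ≤ r * c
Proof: Since q = b and q ≤ g, b ≤ g. g ≤ b, so g = b. Since g ≤ r, b ≤ r. By multiplying by a non-negative, b * c ≤ r * c.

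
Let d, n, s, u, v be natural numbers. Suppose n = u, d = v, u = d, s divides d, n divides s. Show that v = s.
n = u and n divides s, thus u divides s. Since u = d, d divides s. Since s divides d, s = d. Because d = v, s = v. Then v = s.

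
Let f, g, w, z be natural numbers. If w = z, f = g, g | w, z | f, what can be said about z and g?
z = g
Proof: Since f = g and z | f, z | g. From w = z and g | w, g | z. z | g, so z = g.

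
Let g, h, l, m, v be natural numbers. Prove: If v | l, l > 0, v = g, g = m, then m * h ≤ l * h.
From v = g and g = m, v = m. v | l and l > 0, therefore v ≤ l. Because v = m, m ≤ l. Then m * h ≤ l * h.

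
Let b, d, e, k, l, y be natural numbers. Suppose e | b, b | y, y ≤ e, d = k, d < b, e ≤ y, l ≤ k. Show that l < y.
Since e ≤ y and y ≤ e, e = y. Since e | b, y | b. b | y, so b = y. d = k and d < b, therefore k < b. l ≤ k, so l < b. Since b = y, l < y.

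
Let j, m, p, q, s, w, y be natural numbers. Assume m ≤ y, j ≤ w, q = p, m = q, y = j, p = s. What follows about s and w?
s ≤ w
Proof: m = q and q = p, hence m = p. Since m ≤ y, p ≤ y. y = j, so p ≤ j. Since j ≤ w, p ≤ w. Since p = s, s ≤ w.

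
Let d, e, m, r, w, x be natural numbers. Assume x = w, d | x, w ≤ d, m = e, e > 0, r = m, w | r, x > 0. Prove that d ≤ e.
Since d | x and x > 0, d ≤ x. Since x = w, d ≤ w. w ≤ d, so w = d. Since r = m and w | r, w | m. Since m = e, w | e. e > 0, so w ≤ e. Since w = d, d ≤ e.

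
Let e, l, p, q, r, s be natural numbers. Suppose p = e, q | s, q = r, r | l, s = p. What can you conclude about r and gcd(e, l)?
r | gcd(e, l)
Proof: From s = p and p = e, s = e. From q = r and q | s, r | s. Since s = e, r | e. Since r | l, r | gcd(e, l).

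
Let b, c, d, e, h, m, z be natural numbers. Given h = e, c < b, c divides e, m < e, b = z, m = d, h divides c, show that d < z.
h = e and h divides c, therefore e divides c. From c divides e, e = c. m < e, so m < c. From m = d, d < c. b = z and c < b, therefore c < z. d < c, so d < z.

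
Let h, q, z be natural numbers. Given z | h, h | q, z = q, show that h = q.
z = q and z | h, so q | h. From h | q, h = q.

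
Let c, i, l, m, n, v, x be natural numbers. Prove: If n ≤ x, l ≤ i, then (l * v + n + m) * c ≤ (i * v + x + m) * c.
From l ≤ i, by multiplying by a non-negative, l * v ≤ i * v. Because n ≤ x, n + m ≤ x + m. Because l * v ≤ i * v, l * v + n + m ≤ i * v + x + m. By multiplying by a non-negative, (l * v + n + m) * c ≤ (i * v + x + m) * c.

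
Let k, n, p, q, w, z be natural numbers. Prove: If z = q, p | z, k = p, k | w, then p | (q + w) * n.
z = q and p | z, so p | q. k = p and k | w, therefore p | w. Since p | q, p | q + w. Then p | (q + w) * n.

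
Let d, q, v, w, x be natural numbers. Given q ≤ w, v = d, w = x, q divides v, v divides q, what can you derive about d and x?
d ≤ x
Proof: From q divides v and v divides q, q = v. Since v = d, q = d. Since q ≤ w, d ≤ w. Since w = x, d ≤ x.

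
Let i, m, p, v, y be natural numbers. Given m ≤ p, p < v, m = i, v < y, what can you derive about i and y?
i < y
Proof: m = i and m ≤ p, hence i ≤ p. Since p < v, i < v. Because v < y, i < y.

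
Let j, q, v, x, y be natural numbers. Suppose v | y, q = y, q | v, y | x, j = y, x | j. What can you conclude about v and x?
v = x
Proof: Because q = y and q | v, y | v. From v | y, v = y. j = y and x | j, thus x | y. y | x, so y = x. v = y, so v = x.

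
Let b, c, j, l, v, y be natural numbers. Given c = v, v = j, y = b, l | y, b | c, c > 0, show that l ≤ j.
c = v and v = j, therefore c = j. y = b and l | y, so l | b. Since b | c, l | c. c > 0, so l ≤ c. c = j, so l ≤ j.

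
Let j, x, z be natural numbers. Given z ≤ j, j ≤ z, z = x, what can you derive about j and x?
j = x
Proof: j ≤ z and z ≤ j, hence j = z. Since z = x, j = x.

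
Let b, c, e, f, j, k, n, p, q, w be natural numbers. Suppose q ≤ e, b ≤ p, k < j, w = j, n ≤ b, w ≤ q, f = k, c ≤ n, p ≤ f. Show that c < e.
c ≤ n and n ≤ b, therefore c ≤ b. f = k and p ≤ f, thus p ≤ k. k < j, so p < j. Since b ≤ p, b < j. c ≤ b, so c < j. w ≤ q and q ≤ e, therefore w ≤ e. Since w = j, j ≤ e. c < j, so c < e.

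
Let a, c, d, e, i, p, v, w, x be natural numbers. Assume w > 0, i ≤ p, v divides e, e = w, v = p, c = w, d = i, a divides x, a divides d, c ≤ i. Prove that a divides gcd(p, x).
e = w and v divides e, so v divides w. Since v = p, p divides w. Since w > 0, p ≤ w. Because c = w and c ≤ i, w ≤ i. p ≤ w, so p ≤ i. Since i ≤ p, i = p. d = i, so d = p. Since a divides d, a divides p. Since a divides x, a divides gcd(p, x).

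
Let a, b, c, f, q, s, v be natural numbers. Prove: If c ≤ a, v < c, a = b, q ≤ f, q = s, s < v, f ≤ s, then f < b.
q = s and q ≤ f, hence s ≤ f. From f ≤ s, s = f. Because s < v and v < c, s < c. Since c ≤ a, s < a. Since a = b, s < b. s = f, so f < b.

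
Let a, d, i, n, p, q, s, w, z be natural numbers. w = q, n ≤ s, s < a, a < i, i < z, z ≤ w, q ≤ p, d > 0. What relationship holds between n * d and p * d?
n * d < p * d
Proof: s < a and a < i, therefore s < i. i < z and z ≤ w, therefore i < w. Since s < i, s < w. n ≤ s, so n < w. Since w = q, n < q. From q ≤ p, n < p. d > 0, so n * d < p * d.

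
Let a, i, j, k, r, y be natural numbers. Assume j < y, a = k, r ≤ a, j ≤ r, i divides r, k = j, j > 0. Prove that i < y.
Since a = k and k = j, a = j. Since r ≤ a, r ≤ j. Since j ≤ r, r = j. Since i divides r, i divides j. Since j > 0, i ≤ j. Since j < y, i < y.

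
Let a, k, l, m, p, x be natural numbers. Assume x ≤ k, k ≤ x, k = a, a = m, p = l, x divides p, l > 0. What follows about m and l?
m ≤ l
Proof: Since x ≤ k and k ≤ x, x = k. Because k = a, x = a. Since a = m, x = m. Since p = l and x divides p, x divides l. From l > 0, x ≤ l. Since x = m, m ≤ l.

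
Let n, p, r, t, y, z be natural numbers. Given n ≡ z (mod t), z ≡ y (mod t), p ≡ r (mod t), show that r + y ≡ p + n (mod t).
n ≡ z (mod t) and z ≡ y (mod t), therefore n ≡ y (mod t). Since p ≡ r (mod t), by adding congruences, p + n ≡ r + y (mod t). Then r + y ≡ p + n (mod t).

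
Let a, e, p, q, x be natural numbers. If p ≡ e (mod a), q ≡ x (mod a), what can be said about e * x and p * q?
e * x ≡ p * q (mod a)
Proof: p ≡ e (mod a) and q ≡ x (mod a). By multiplying congruences, p * q ≡ e * x (mod a). Then e * x ≡ p * q (mod a).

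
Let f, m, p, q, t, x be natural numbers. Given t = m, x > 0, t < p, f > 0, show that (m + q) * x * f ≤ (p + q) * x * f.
t = m and t < p, hence m < p. Then m + q < p + q. Since x > 0, by multiplying by a positive, (m + q) * x < (p + q) * x. Since f > 0, by multiplying by a positive, (m + q) * x * f < (p + q) * x * f. Then (m + q) * x * f ≤ (p + q) * x * f.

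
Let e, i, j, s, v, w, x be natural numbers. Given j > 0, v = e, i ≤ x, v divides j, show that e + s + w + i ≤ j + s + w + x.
Since v divides j and j > 0, v ≤ j. Since v = e, e ≤ j. Then e + s ≤ j + s. Then e + s + w ≤ j + s + w. Since i ≤ x, e + s + w + i ≤ j + s + w + x.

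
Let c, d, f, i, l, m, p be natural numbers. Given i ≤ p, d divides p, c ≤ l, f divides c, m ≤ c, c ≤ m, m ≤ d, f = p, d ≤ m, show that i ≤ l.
d ≤ m and m ≤ d, hence d = m. m ≤ c and c ≤ m, so m = c. Since d = m, d = c. d divides p, so c divides p. f = p and f divides c, thus p divides c. c divides p, so c = p. Since c ≤ l, p ≤ l. Since i ≤ p, i ≤ l.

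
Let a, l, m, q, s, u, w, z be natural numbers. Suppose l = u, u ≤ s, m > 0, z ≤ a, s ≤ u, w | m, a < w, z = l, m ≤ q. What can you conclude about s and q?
s < q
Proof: Since z = l and l = u, z = u. Because u ≤ s and s ≤ u, u = s. Since z = u, z = s. Since z ≤ a and a < w, z < w. w | m and m > 0, so w ≤ m. Since z < w, z < m. m ≤ q, so z < q. Since z = s, s < q.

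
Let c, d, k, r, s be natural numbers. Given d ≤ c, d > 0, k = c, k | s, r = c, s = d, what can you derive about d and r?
d = r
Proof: s = d and k | s, therefore k | d. From d > 0, k ≤ d. k = c, so c ≤ d. Since d ≤ c, c = d. Since r = c, r = d. Then d = r.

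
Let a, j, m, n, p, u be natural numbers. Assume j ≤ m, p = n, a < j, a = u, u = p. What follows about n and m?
n < m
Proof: a = u and u = p, thus a = p. a < j and j ≤ m, therefore a < m. a = p, so p < m. p = n, so n < m.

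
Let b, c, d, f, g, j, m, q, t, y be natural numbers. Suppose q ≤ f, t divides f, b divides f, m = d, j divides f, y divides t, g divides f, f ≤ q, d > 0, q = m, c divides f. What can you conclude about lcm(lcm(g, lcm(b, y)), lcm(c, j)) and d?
lcm(lcm(g, lcm(b, y)), lcm(c, j)) ≤ d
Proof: f ≤ q and q ≤ f, thus f = q. Since q = m and m = d, q = d. f = q, so f = d. y divides t and t divides f, hence y divides f. Since b divides f, lcm(b, y) divides f. Since g divides f, lcm(g, lcm(b, y)) divides f. From c divides f and j divides f, lcm(c, j) divides f. Since lcm(g, lcm(b, y)) divides f, lcm(lcm(g, lcm(b, y)), lcm(c, j)) divides f. f = d, so lcm(lcm(g, lcm(b, y)), lcm(c, j)) divides d. d > 0, so lcm(lcm(g, lcm(b, y)), lcm(c, j)) ≤ d.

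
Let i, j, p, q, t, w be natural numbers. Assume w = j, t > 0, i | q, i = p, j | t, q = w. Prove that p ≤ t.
Because q = w and w = j, q = j. i | q, so i | j. Since j | t, i | t. i = p, so p | t. t > 0, so p ≤ t.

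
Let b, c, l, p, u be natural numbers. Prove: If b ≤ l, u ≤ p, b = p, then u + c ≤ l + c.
b = p and b ≤ l, thus p ≤ l. Since u ≤ p, u ≤ l. Then u + c ≤ l + c.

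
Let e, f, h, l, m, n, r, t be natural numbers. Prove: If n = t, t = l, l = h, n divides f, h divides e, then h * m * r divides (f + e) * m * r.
n = t and t = l, therefore n = l. Since l = h, n = h. Since n divides f, h divides f. h divides e, so h divides f + e. Then h * m divides (f + e) * m. Then h * m * r divides (f + e) * m * r.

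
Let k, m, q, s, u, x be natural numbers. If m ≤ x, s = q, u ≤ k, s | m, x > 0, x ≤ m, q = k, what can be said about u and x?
u ≤ x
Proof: From m ≤ x and x ≤ m, m = x. s = q and s | m, therefore q | m. Since q = k, k | m. Because m = x, k | x. Since x > 0, k ≤ x. u ≤ k, so u ≤ x.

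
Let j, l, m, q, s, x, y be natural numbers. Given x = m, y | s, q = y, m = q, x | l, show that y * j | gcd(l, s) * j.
Since x = m and m = q, x = q. Because q = y, x = y. x | l, so y | l. y | s, so y | gcd(l, s). Then y * j | gcd(l, s) * j.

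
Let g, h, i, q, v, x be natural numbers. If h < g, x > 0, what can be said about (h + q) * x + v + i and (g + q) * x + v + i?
(h + q) * x + v + i < (g + q) * x + v + i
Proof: h < g, thus h + q < g + q. Since x > 0, by multiplying by a positive, (h + q) * x < (g + q) * x. Then (h + q) * x + v < (g + q) * x + v. Then (h + q) * x + v + i < (g + q) * x + v + i.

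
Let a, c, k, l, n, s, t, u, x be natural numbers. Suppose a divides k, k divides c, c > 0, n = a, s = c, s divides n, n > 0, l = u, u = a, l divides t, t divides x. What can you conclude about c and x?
c divides x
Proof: Since a divides k and k divides c, a divides c. From c > 0, a ≤ c. From s = c and s divides n, c divides n. Since n > 0, c ≤ n. n = a, so c ≤ a. a ≤ c, so a = c. From l = u and u = a, l = a. From l divides t and t divides x, l divides x. Since l = a, a divides x. a = c, so c divides x.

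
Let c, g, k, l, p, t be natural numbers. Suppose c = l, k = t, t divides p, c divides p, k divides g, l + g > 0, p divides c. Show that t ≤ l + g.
p divides c and c divides p, hence p = c. Because c = l, p = l. t divides p, so t divides l. From k = t and k divides g, t divides g. t divides l, so t divides l + g. Because l + g > 0, t ≤ l + g.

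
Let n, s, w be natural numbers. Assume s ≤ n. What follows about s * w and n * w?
s * w ≤ n * w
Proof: s ≤ n. By multiplying by a non-negative, s * w ≤ n * w.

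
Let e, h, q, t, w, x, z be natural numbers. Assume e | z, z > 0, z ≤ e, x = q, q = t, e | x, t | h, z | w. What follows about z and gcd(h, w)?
z | gcd(h, w)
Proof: Because e | z and z > 0, e ≤ z. Since z ≤ e, e = z. Since x = q and q = t, x = t. e | x, so e | t. Since e = z, z | t. Since t | h, z | h. Since z | w, z | gcd(h, w).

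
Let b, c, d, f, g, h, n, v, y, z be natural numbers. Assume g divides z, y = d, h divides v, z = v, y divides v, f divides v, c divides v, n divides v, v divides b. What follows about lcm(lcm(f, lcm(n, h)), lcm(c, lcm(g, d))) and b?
lcm(lcm(f, lcm(n, h)), lcm(c, lcm(g, d))) divides b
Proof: n divides v and h divides v, so lcm(n, h) divides v. f divides v, so lcm(f, lcm(n, h)) divides v. z = v and g divides z, so g divides v. Since y = d and y divides v, d divides v. From g divides v, lcm(g, d) divides v. c divides v, so lcm(c, lcm(g, d)) divides v. lcm(f, lcm(n, h)) divides v, so lcm(lcm(f, lcm(n, h)), lcm(c, lcm(g, d))) divides v. v divides b, so lcm(lcm(f, lcm(n, h)), lcm(c, lcm(g, d))) divides b.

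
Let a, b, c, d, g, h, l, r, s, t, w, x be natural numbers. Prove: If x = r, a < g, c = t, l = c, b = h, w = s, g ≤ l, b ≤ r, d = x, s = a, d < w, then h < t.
Because b = h and b ≤ r, h ≤ r. d = x and x = r, thus d = r. From w = s and d < w, d < s. Because d = r, r < s. s = a, so r < a. h ≤ r, so h < a. l = c and g ≤ l, thus g ≤ c. c = t, so g ≤ t. Since a < g, a < t. Since h < a, h < t.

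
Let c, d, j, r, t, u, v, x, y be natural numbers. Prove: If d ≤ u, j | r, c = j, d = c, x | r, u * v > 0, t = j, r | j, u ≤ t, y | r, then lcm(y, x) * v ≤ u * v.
From r | j and j | r, r = j. d = c and c = j, thus d = j. Since d ≤ u, j ≤ u. t = j and u ≤ t, therefore u ≤ j. j ≤ u, so j = u. r = j, so r = u. Since y | r and x | r, lcm(y, x) | r. Since r = u, lcm(y, x) | u. Then lcm(y, x) * v | u * v. u * v > 0, so lcm(y, x) * v ≤ u * v.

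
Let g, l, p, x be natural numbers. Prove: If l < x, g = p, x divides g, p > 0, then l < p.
g = p and x divides g, hence x divides p. Because p > 0, x ≤ p. l < x, so l < p.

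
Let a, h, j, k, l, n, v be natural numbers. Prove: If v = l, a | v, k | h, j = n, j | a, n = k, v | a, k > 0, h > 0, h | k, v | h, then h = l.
k | h and h > 0, therefore k ≤ h. h | k and k > 0, therefore h ≤ k. k ≤ h, so k = h. Since j = n and n = k, j = k. a | v and v | a, thus a = v. Since j | a, j | v. Because j = k, k | v. Since k = h, h | v. v | h, so h = v. v = l, so h = l.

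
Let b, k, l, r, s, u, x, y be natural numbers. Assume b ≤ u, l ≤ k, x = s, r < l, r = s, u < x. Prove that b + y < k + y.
x = s and u < x, therefore u < s. r = s and r < l, so s < l. Since l ≤ k, s < k. Since u < s, u < k. Since b ≤ u, b < k. Then b + y < k + y.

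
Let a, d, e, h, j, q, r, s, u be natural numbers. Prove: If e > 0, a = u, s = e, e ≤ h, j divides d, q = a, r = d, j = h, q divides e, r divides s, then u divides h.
Since q = a and a = u, q = u. j = h and j divides d, thus h divides d. From r = d and r divides s, d divides s. h divides d, so h divides s. Since s = e, h divides e. Since e > 0, h ≤ e. e ≤ h, so e = h. From q divides e, q divides h. Since q = u, u divides h.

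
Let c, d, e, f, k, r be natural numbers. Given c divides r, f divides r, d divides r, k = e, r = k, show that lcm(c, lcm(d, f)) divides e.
Since r = k and k = e, r = e. d divides r and f divides r, therefore lcm(d, f) divides r. Since c divides r, lcm(c, lcm(d, f)) divides r. Since r = e, lcm(c, lcm(d, f)) divides e.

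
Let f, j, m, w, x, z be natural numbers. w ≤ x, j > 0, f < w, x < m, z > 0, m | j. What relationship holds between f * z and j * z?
f * z < j * z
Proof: f < w and w ≤ x, thus f < x. x < m, so f < m. From m | j and j > 0, m ≤ j. f < m, so f < j. z > 0, so f * z < j * z.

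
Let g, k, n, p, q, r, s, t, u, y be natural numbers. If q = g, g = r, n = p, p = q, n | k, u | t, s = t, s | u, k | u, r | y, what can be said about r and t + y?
r | t + y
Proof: Since q = g and g = r, q = r. Since n = p and p = q, n = q. Since n | k, q | k. Since s = t and s | u, t | u. u | t, so u = t. k | u, so k | t. Since q | k, q | t. Because q = r, r | t. Since r | y, r | t + y.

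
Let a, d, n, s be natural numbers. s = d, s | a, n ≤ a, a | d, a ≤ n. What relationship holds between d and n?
d = n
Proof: From n ≤ a and a ≤ n, n = a. Since s = d and s | a, d | a. Since a | d, a = d. n = a, so n = d. Then d = n.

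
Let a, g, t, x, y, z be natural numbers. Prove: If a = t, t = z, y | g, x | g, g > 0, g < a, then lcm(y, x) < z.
a = t and t = z, thus a = z. From y | g and x | g, lcm(y, x) | g. Since g > 0, lcm(y, x) ≤ g. g < a, so lcm(y, x) < a. a = z, so lcm(y, x) < z.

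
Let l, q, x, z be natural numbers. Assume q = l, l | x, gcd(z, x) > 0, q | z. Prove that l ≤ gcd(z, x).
q = l and q | z, hence l | z. Because l | x, l | gcd(z, x). Since gcd(z, x) > 0, l ≤ gcd(z, x).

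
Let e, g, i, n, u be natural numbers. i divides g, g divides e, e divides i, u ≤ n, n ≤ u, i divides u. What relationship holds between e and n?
e divides n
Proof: Because i divides g and g divides e, i divides e. Since e divides i, i = e. u ≤ n and n ≤ u, so u = n. Since i divides u, i divides n. From i = e, e divides n.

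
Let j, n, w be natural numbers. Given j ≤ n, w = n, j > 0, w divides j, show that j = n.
w = n and w divides j, thus n divides j. Since j > 0, n ≤ j. j ≤ n, so j = n.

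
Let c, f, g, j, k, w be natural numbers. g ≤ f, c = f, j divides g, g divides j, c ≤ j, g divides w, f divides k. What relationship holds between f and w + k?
f divides w + k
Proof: j divides g and g divides j, so j = g. c ≤ j, so c ≤ g. Because c = f, f ≤ g. g ≤ f, so g = f. Since g divides w, f divides w. f divides k, so f divides w + k.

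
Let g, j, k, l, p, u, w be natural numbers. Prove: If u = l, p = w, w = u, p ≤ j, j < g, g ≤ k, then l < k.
From p = w and w = u, p = u. j < g and g ≤ k, thus j < k. Since p ≤ j, p < k. Since p = u, u < k. Since u = l, l < k.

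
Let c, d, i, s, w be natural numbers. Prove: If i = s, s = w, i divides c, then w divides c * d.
i = s and s = w, so i = w. i divides c, so w divides c. Then w divides c * d.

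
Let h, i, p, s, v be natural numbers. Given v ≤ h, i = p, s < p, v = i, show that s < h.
v = i and v ≤ h, hence i ≤ h. Since i = p, p ≤ h. s < p, so s < h.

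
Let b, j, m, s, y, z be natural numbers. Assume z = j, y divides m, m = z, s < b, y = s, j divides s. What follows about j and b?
j < b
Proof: Because m = z and z = j, m = j. Since y = s and y divides m, s divides m. From m = j, s divides j. Since j divides s, s = j. s < b, so j < b.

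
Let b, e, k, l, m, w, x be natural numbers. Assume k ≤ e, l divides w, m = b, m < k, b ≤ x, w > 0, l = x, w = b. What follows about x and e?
x < e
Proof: Since l = x and l divides w, x divides w. w > 0, so x ≤ w. w = b, so x ≤ b. Since b ≤ x, b = x. Since m < k and k ≤ e, m < e. Since m = b, b < e. Since b = x, x < e.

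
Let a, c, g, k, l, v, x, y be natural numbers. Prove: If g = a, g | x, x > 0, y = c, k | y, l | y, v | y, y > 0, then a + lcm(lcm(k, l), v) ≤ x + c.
Since g = a and g | x, a | x. Since x > 0, a ≤ x. k | y and l | y, so lcm(k, l) | y. v | y, so lcm(lcm(k, l), v) | y. Since y > 0, lcm(lcm(k, l), v) ≤ y. Since y = c, lcm(lcm(k, l), v) ≤ c. Because a ≤ x, a + lcm(lcm(k, l), v) ≤ x + c.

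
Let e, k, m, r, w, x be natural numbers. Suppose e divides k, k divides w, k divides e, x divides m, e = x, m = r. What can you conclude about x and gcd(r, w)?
x divides gcd(r, w)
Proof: m = r and x divides m, hence x divides r. k divides e and e divides k, so k = e. e = x, so k = x. k divides w, so x divides w. From x divides r, x divides gcd(r, w).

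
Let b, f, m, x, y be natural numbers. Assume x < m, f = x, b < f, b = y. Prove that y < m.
b = y and b < f, hence y < f. Since f = x, y < x. Because x < m, y < m.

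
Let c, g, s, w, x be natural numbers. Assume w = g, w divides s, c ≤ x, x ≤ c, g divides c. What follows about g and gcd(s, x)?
g divides gcd(s, x)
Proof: Since w = g and w divides s, g divides s. c ≤ x and x ≤ c, so c = x. g divides c, so g divides x. Since g divides s, g divides gcd(s, x).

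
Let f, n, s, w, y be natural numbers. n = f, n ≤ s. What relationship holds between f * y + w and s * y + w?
f * y + w ≤ s * y + w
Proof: n = f and n ≤ s, hence f ≤ s. By multiplying by a non-negative, f * y ≤ s * y. Then f * y + w ≤ s * y + w.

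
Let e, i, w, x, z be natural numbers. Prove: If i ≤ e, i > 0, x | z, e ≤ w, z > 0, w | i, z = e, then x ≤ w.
From w | i and i > 0, w ≤ i. Because i ≤ e, w ≤ e. e ≤ w, so e = w. Since z = e, z = w. x | z and z > 0, therefore x ≤ z. From z = w, x ≤ w.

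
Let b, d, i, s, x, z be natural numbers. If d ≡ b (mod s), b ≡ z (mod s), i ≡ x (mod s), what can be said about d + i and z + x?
d + i ≡ z + x (mod s)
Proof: Because d ≡ b (mod s) and b ≡ z (mod s), d ≡ z (mod s). Since i ≡ x (mod s), d + i ≡ z + x (mod s).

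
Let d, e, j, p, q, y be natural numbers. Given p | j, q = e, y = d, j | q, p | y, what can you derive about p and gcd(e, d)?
p | gcd(e, d)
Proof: q = e and j | q, so j | e. Since p | j, p | e. Since y = d and p | y, p | d. Since p | e, p | gcd(e, d).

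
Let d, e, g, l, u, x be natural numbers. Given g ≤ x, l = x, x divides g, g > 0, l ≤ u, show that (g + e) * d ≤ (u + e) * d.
From x divides g and g > 0, x ≤ g. Since g ≤ x, x = g. l = x and l ≤ u, thus x ≤ u. Since x = g, g ≤ u. Then g + e ≤ u + e. By multiplying by a non-negative, (g + e) * d ≤ (u + e) * d.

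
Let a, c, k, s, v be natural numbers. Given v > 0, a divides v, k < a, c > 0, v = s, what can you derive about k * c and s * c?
k * c < s * c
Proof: From a divides v and v > 0, a ≤ v. k < a, so k < v. Since v = s, k < s. Combining with c > 0, by multiplying by a positive, k * c < s * c.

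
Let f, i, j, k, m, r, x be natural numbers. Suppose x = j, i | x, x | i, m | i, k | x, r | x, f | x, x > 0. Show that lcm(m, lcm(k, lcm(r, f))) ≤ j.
From i | x and x | i, i = x. Since m | i, m | x. r | x and f | x, so lcm(r, f) | x. k | x, so lcm(k, lcm(r, f)) | x. Since m | x, lcm(m, lcm(k, lcm(r, f))) | x. x > 0, so lcm(m, lcm(k, lcm(r, f))) ≤ x. Since x = j, lcm(m, lcm(k, lcm(r, f))) ≤ j.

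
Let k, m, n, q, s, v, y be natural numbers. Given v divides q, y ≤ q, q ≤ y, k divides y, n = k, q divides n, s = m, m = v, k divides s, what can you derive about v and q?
v = q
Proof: y ≤ q and q ≤ y, so y = q. Since k divides y, k divides q. n = k and q divides n, thus q divides k. Since k divides q, k = q. Because s = m and m = v, s = v. Since k divides s, k divides v. Because k = q, q divides v. v divides q, so v = q.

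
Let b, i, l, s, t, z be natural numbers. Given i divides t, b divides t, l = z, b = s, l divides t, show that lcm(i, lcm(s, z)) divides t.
b = s and b divides t, therefore s divides t. From l = z and l divides t, z divides t. s divides t, so lcm(s, z) divides t. i divides t, so lcm(i, lcm(s, z)) divides t.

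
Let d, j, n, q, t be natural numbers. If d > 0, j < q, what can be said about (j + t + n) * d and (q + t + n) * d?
(j + t + n) * d < (q + t + n) * d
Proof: j < q, so j + t < q + t. Then j + t + n < q + t + n. Using d > 0 and multiplying by a positive, (j + t + n) * d < (q + t + n) * d.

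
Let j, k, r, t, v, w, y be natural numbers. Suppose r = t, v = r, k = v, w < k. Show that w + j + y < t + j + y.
k = v and v = r, hence k = r. Since r = t, k = t. Since w < k, w < t. Then w + j < t + j. Then w + j + y < t + j + y.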